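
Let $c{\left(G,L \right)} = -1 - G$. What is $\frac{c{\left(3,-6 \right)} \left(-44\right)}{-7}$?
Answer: $- \frac{176}{7} \approx -25.143$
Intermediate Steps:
$\frac{c{\left(3,-6 \right)} \left(-44\right)}{-7} = \frac{\left(-1 - 3\right) \left(-44\right)}{-7} = \left(-1 - 3\right) \left(-44\right) \left(- \frac{1}{7}\right) = \left(-4\right) \left(-44\right) \left(- \frac{1}{7}\right) = 176 \left(- \frac{1}{7}\right) = - \frac{176}{7}$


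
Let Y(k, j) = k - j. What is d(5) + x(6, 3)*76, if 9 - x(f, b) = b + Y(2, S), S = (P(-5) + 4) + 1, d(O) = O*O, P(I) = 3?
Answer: 937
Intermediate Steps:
d(O) = O²
S = 8 (S = (3 + 4) + 1 = 7 + 1 = 8)
x(f, b) = 15 - b (x(f, b) = 9 - (b + (2 - 1*8)) = 9 - (b + (2 - 8)) = 9 - (b - 6) = 9 - (-6 + b) = 9 + (6 - b) = 15 - b)
d(5) + x(6, 3)*76 = 5² + (15 - 1*3)*76 = 25 + (15 - 3)*76 = 25 + 12*76 = 25 + 912 = 937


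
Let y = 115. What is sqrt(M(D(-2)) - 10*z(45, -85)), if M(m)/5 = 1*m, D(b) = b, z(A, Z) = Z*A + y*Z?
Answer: 3*sqrt(15110) ≈ 368.77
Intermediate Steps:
z(A, Z) = 115*Z + A*Z (z(A, Z) = Z*A + 115*Z = A*Z + 115*Z = 115*Z + A*Z)
M(m) = 5*m (M(m) = 5*(1*m) = 5*m)
sqrt(M(D(-2)) - 10*z(45, -85)) = sqrt(5*(-2) - (-850)*(115 + 45)) = sqrt(-10 - (-850)*160) = sqrt(-10 - 10*(-13600)) = sqrt(-10 + 136000) = sqrt(135990) = 3*sqrt(15110)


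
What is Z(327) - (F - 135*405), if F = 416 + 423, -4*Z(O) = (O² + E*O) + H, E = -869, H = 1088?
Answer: 195745/2 ≈ 97873.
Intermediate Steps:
Z(O) = -272 - O²/4 + 869*O/4 (Z(O) = -((O² - 869*O) + 1088)/4 = -(1088 + O² - 869*O)/4 = -272 - O²/4 + 869*O/4)
F = 839
Z(327) - (F - 135*405) = (-272 - ¼*327² + (869/4)*327) - (839 - 135*405) = (-272 - ¼*106929 + 284163/4) - (839 - 54675) = (-272 - 106929/4 + 284163/4) - 1*(-53836) = 88073/2 + 53836 = 195745/2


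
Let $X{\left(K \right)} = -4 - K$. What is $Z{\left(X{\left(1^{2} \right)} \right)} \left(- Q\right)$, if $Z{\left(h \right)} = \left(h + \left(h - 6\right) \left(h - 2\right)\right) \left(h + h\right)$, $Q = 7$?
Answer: $5040$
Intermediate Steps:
$Z{\left(h \right)} = 2 h \left(h + \left(-6 + h\right) \left(-2 + h\right)\right)$ ($Z{\left(h \right)} = \left(h + \left(-6 + h\right) \left(-2 + h\right)\right) 2 h = 2 h \left(h + \left(-6 + h\right) \left(-2 + h\right)\right)$)
$Z{\left(X{\left(1^{2} \right)} \right)} \left(- Q\right) = 2 \left(-4 - 1^{2}\right) \left(12 + \left(-4 - 1^{2}\right)^{2} - 7 \left(-4 - 1^{2}\right)\right) \left(\left(-1\right) 7\right) = 2 \left(-4 - 1\right) \left(12 + \left(-4 - 1\right)^{2} - 7 \left(-4 - 1\right)\right) \left(-7\right) = 2 \left(-5\right) \left(12 + \left(-5\right)^{2} - -35\right) \left(-7\right) = 2 \left(-5\right) \left(12 + 25 + 35\right) \left(-7\right) = 2 \left(-5\right) 72 \left(-7\right) = \left(-720\right) \left(-7\right) = 5040$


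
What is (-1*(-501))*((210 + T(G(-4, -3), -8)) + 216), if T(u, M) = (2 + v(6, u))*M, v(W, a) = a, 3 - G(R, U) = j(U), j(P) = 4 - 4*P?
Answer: 257514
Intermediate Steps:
G(R, U) = -1 + 4*U (G(R, U) = 3 - (4 - 4*U) = 3 + (-4 + 4*U) = -1 + 4*U)
T(u, M) = M*(2 + u) (T(u, M) = (2 + u)*M = M*(2 + u))
(-1*(-501))*((210 + T(G(-4, -3), -8)) + 216) = (-1*(-501))*((210 - 8*(2 + (-1 + 4*(-3)))) + 216) = 501*((210 - 8*(2 + (-1 - 12))) + 216) = 501*((210 - 8*(2 - 13)) + 216) = 501*((210 - 8*(-11)) + 216) = 501*((210 + 88) + 216) = 501*(298 + 216) = 501*514 = 257514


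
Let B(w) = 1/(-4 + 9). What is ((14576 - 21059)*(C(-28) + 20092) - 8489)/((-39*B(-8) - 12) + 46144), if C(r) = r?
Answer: -650417005/230621 ≈ -2820.3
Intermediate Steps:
B(w) = 1/5
((14576 - 21059)*(C(-28) + 20092) - 8489)/((-39*B(-8) - 12) + 46144) = ((14576 - 21059)*(-28 + 20092) - 8489)/((-39*1/5 - 12) + 46144) = (-6483*20064 - 8489)/((-39/5 - 12) + 46144) = (-130074912 - 8489)/(-99/5 + 46144) = -130083401/230621/5 = -130083401*5/230621 = -650417005/230621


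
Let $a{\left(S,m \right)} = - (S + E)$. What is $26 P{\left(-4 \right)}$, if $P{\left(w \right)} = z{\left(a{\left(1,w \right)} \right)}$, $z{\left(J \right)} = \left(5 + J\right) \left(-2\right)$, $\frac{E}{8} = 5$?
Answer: $1872$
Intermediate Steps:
$E = 40$ ($E = 8 \cdot 5 = 40$)
$a{\left(S,m \right)} = -40 - S$ ($a{\left(S,m \right)} = - (S + 40) = - (40 + S) = -40 - S$)
$z{\left(J \right)} = -10 - 2 J$
$P{\left(w \right)} = 72$ ($P{\left(w \right)} = -10 - 2 \left(-40 - 1\right) = -10 - -82 = -10 + 82 = 72$)
$26 P{\left(-4 \right)} = 26 \cdot 72 = 1872$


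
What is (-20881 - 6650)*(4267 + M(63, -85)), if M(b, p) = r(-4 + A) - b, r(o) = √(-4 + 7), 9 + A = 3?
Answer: -115740324 - 27531*√3 ≈ -1.1579e+8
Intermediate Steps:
A = -6 (A = -9 + 3 = -6)
r(o) = √3
M(b, p) = √3 - b
(-20881 - 6650)*(4267 + M(63, -85)) = (-20881 - 6650)*(4267 + (√3 - 1*63)) = -27531*(4267 + (√3 - 63)) = -27531*(4267 + (-63 + √3)) = -27531*(4204 + √3) = -115740324 - 27531*√3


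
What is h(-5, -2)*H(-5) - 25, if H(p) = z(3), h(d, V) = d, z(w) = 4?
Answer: -45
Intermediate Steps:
H(p) = 4
h(-5, -2)*H(-5) - 25 = -5*4 - 25 = -20 - 25 = -45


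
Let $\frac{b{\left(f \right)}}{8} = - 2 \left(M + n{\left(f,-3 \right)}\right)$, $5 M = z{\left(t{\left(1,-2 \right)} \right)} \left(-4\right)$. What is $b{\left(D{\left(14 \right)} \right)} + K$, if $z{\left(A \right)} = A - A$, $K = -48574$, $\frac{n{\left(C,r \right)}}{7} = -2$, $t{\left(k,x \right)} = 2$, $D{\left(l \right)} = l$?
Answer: $-48350$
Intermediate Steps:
$n{\left(C,r \right)} = -14$ ($n{\left(C,r \right)} = 7 \left(-2\right) = -14$)
$z{\left(A \right)} = 0$
$M = 0$ ($M = \frac{0 \left(-4\right)}{5} = \frac{1}{5} \cdot 0 = 0$)
$b{\left(f \right)} = 224$ ($b{\left(f \right)} = 8 \left(- 2 \left(0 - 14\right)\right) = 8 \left(\left(-2\right) \left(-14\right)\right) = 8 \cdot 28 = 224$)
$b{\left(D{\left(14 \right)} \right)} + K = 224 - 48574 = -48350$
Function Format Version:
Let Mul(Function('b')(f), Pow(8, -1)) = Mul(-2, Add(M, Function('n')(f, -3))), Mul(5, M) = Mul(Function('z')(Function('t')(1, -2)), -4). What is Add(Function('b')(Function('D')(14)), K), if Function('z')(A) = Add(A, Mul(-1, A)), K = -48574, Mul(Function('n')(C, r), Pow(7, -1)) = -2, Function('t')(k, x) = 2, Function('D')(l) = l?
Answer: -48350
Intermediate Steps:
Function('n')(C, r) = -14 (Function('n')(C, r) = Mul(7, -2) = -14)
Function('z')(A) = 0
M = 0 (M = Mul(Rational(1, 5), Mul(0, -4)) = Mul(Rational(1, 5), 0) = 0)
Function('b')(f) = 224 (Function('b')(f) = Mul(8, Mul(-2, Add(0, -14))) = Mul(8, Mul(-2, -14)) = Mul(8, 28) = 224)
Add(Function('b')(Function('D')(14)), K) = Add(224, -48574) = -48350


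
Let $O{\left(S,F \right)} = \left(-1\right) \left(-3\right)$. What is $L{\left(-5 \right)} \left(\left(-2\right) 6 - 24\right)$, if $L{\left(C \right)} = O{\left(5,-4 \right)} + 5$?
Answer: $-288$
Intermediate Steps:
$O{\left(S,F \right)} = 3$
$L{\left(C \right)} = 8$ ($L{\left(C \right)} = 3 + 5 = 8$)
$L{\left(-5 \right)} \left(\left(-2\right) 6 - 24\right) = 8 \left(\left(-2\right) 6 - 24\right) = 8 \left(-12 - 24\right) = 8 \left(-36\right) = -288$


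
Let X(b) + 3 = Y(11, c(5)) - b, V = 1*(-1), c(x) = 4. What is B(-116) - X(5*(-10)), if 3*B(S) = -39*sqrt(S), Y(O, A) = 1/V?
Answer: -46 - 26*I*sqrt(29) ≈ -46.0 - 140.01*I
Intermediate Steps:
V = -1
Y(O, A) = -1 (Y(O, A) = 1/(-1) = -1)
B(S) = -13*sqrt(S) (B(S) = (-39*sqrt(S))/3 = -13*sqrt(S))
X(b) = -4 - b (X(b) = -3 + (-1 - b) = -4 - b)
B(-116) - X(5*(-10)) = -26*I*sqrt(29) - (-4 - 5*(-10)) = -26*I*sqrt(29) - (-4 - 1*(-50)) = -26*I*sqrt(29) - (-4 + 50) = -26*I*sqrt(29) - 1*46 = -26*I*sqrt(29) - 46 = -46 - 26*I*sqrt(29)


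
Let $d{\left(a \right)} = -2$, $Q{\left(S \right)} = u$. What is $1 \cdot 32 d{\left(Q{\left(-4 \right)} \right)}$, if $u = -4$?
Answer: $-64$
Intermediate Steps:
$Q{\left(S \right)} = -4$
$1 \cdot 32 d{\left(Q{\left(-4 \right)} \right)} = 1 \cdot 32 \left(-2\right) = 32 \left(-2\right) = -64$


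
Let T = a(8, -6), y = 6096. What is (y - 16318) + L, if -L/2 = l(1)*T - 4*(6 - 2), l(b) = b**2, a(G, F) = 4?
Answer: -10198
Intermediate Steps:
T = 4
L = 24 (L = -2*(1**2*4 - 4*(6 - 2)) = -2*(1*4 - 4*4) = -2*(4 - 16) = -2*(-12) = 24)
(y - 16318) + L = (6096 - 16318) + 24 = -10222 + 24 = -10198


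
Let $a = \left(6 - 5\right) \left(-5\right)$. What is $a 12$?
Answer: $-60$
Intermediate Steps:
$a = -5$ ($a = 1 \left(-5\right) = -5$)
$a 12 = \left(-5\right) 12 = -60$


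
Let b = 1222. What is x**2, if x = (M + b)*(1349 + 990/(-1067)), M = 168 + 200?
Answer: 43227886259448900/9409 ≈ 4.5943e+12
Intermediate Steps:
M = 368
x = 207913170/97 (x = (368 + 1222)*(1349 + 990/(-1067)) = 1590*(1349 + 990*(-1/1067)) = 1590*(1349 - 90/97) = 1590*(130763/97) = 207913170/97 ≈ 2.1434e+6)
x**2 = (207913170/97)**2 = 43227886259448900/9409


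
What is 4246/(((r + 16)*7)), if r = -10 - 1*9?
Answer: -4246/21 ≈ -202.19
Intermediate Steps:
r = -19 (r = -10 - 9 = -19)
4246/(((r + 16)*7)) = 4246/(((-19 + 16)*7)) = 4246/((-3*7)) = 4246/(-21) = 4246*(-1/21) = -4246/21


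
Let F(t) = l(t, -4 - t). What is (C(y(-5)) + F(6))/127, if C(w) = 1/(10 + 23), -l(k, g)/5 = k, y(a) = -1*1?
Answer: -989/4191 ≈ -0.23598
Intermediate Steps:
y(a) = -1
l(k, g) = -5*k
F(t) = -5*t
C(w) = 1/33
(C(y(-5)) + F(6))/127 = (1/33 - 5*6)/127 = (1/33 - 30)/127 = (1/127)*(-989/33) = -989/4191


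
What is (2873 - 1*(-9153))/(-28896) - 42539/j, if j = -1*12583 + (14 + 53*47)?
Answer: 39571747/10400496 ≈ 3.8048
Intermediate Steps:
j = -10078 (j = -12583 + (14 + 2491) = -12583 + 2505 = -10078)
(2873 - 1*(-9153))/(-28896) - 42539/j = (2873 - 1*(-9153))/(-28896) - 42539/(-10078) = (2873 + 9153)*(-1/28896) - 42539*(-1/10078) = 12026*(-1/28896) + 42539/10078 = -859/2064 + 42539/10078 = 39571747/10400496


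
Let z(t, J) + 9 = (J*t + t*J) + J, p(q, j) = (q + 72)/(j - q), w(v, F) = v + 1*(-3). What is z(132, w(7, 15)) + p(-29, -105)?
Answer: 79833/76 ≈ 1050.4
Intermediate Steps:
w(v, F) = -3 + v (w(v, F) = v - 3 = -3 + v)
p(q, j) = (72 + q)/(j - q)
z(t, J) = -9 + J + 2*J*t (z(t, J) = -9 + ((J*t + t*J) + J) = -9 + ((J*t + J*t) + J) = -9 + (2*J*t + J) = -9 + (J + 2*J*t) = -9 + J + 2*J*t)
z(132, w(7, 15)) + p(-29, -105) = (-9 + (-3 + 7) + 2*(-3 + 7)*132) + (72 - 29)/(-105 - 1*(-29)) = (-9 + 4 + 2*4*132) + 43/(-105 + 29) = (-9 + 4 + 1056) + 43/(-76) = 1051 - 1/76*43 = 1051 - 43/76 = 79833/76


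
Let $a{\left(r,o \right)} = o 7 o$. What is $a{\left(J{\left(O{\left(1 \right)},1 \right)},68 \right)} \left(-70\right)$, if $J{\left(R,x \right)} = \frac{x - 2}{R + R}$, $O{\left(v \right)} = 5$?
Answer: $-2265760$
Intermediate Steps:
$J{\left(R,x \right)} = \frac{-2 + x}{2 R}$
$a{\left(r,o \right)} = 7 o^{2}$ ($a{\left(r,o \right)} = 7 o o = 7 o^{2}$)
$a{\left(J{\left(O{\left(1 \right)},1 \right)},68 \right)} \left(-70\right) = 7 \cdot 68^{2} \left(-70\right) = 7 \cdot 4624 \left(-70\right) = 32368 \left(-70\right) = -2265760$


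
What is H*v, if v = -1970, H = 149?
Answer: -293530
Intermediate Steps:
H*v = 149*(-1970) = -293530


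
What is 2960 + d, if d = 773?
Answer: 3733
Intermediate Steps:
2960 + d = 2960 + 773 = 3733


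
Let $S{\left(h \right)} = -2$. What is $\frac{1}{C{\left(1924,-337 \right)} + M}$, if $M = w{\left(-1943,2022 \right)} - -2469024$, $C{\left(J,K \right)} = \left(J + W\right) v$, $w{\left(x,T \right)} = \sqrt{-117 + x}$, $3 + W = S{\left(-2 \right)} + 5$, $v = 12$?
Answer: $\frac{623028}{1552655555651} - \frac{i \sqrt{515}}{3105311111302} \approx 4.0127 \cdot 10^{-7} - 7.308 \cdot 10^{-12} i$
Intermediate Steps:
$W = 0$ ($W = -3 + \left(-2 + 5\right) = -3 + 3 = 0$)
$C{\left(J,K \right)} = 12 J$ ($C{\left(J,K \right)} = \left(J + 0\right) 12 = J 12 = 12 J$)
$M = 2469024 + 2 i \sqrt{515}$ ($M = \sqrt{-117 - 1943} - -2469024 = \sqrt{-2060} + 2469024 = 2 i \sqrt{515} + 2469024 = 2469024 + 2 i \sqrt{515} \approx 2.469 \cdot 10^{6} + 45.387 i$)
$\frac{1}{C{\left(1924,-337 \right)} + M} = \frac{1}{12 \cdot 1924 + \left(2469024 + 2 i \sqrt{515}\right)} = \frac{1}{23088 + \left(2469024 + 2 i \sqrt{515}\right)} = \frac{1}{2492112 + 2 i \sqrt{515}}$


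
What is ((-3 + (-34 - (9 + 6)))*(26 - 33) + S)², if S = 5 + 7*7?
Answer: 174724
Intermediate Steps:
S = 54 (S = 5 + 49 = 54)
((-3 + (-34 - (9 + 6)))*(26 - 33) + S)² = ((-3 + (-34 - (9 + 6)))*(26 - 33) + 54)² = ((-3 + (-34 - 1*15))*(-7) + 54)² = ((-3 + (-34 - 15))*(-7) + 54)² = ((-3 - 49)*(-7) + 54)² = (-52*(-7) + 54)² = (364 + 54)² = 418² = 174724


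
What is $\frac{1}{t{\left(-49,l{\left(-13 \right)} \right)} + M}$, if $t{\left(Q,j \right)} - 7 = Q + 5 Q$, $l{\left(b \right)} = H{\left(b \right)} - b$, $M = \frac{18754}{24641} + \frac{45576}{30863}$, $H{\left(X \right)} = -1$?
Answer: $- \frac{760495183}{216560274603} \approx -0.0035117$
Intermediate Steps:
$M = \frac{1701842918}{760495183}$ ($M = 18754 \cdot \frac{1}{24641} + 45576 \cdot \frac{1}{30863} = \frac{18754}{24641} + \frac{45576}{30863} = \frac{1701842918}{760495183} \approx 2.2378$)
$l{\left(b \right)} = -1 - b$
$t{\left(Q,j \right)} = 7 + 6 Q$ ($t{\left(Q,j \right)} = 7 + \left(Q + 5 Q\right) = 7 + 6 Q$)
$\frac{1}{t{\left(-49,l{\left(-13 \right)} \right)} + M} = \frac{1}{\left(7 + 6 \left(-49\right)\right) + \frac{1701842918}{760495183}} = \frac{1}{\left(7 - 294\right) + \frac{1701842918}{760495183}} = \frac{1}{-287 + \frac{1701842918}{760495183}} = \frac{1}{- \frac{216560274603}{760495183}} = - \frac{760495183}{216560274603}$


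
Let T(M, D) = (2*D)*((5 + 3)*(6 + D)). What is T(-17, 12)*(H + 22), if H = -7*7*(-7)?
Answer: 1261440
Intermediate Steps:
H = 343 (H = -49*(-7) = 343)
T(M, D) = 2*D*(48 + 8*D) (T(M, D) = (2*D)*(8*(6 + D)) = (2*D)*(48 + 8*D) = 2*D*(48 + 8*D))
T(-17, 12)*(H + 22) = (16*12*(6 + 12))*(343 + 22) = (16*12*18)*365 = 3456*365 = 1261440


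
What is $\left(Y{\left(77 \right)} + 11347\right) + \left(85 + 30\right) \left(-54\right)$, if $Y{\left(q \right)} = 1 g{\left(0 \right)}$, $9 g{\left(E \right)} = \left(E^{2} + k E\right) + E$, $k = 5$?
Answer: $5137$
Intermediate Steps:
$g{\left(E \right)} = \frac{E^{2}}{9} + \frac{2 E}{3}$ ($g{\left(E \right)} = \frac{\left(E^{2} + 5 E\right) + E}{9} = \frac{E^{2} + 6 E}{9} = \frac{E^{2}}{9} + \frac{2 E}{3}$)
$Y{\left(q \right)} = 0$ ($Y{\left(q \right)} = 1 \cdot \frac{1}{9} \cdot 0 \left(6 + 0\right) = 1 \cdot \frac{1}{9} \cdot 0 \cdot 6 = 1 \cdot 0 = 0$)
$\left(Y{\left(77 \right)} + 11347\right) + \left(85 + 30\right) \left(-54\right) = \left(0 + 11347\right) + \left(85 + 30\right) \left(-54\right) = 11347 + 115 \left(-54\right) = 11347 - 6210 = 5137$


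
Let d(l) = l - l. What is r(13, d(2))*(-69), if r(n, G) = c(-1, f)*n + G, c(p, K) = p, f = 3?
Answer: 897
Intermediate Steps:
d(l) = 0
r(n, G) = G - n (r(n, G) = -n + G = G - n)
r(13, d(2))*(-69) = (0 - 1*13)*(-69) = (0 - 13)*(-69) = -13*(-69) = 897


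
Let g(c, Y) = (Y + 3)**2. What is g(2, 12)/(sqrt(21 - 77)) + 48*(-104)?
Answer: -4992 - 225*I*sqrt(14)/28 ≈ -4992.0 - 30.067*I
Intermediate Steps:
g(c, Y) = (3 + Y)**2
g(2, 12)/(sqrt(21 - 77)) + 48*(-104) = (3 + 12)**2/(sqrt(21 - 77)) + 48*(-104) = 15**2/(sqrt(-56)) - 4992 = 225/((2*I*sqrt(14))) - 4992 = 225*(-I*sqrt(14)/28) - 4992 = -225*I*sqrt(14)/28 - 4992 = -4992 - 225*I*sqrt(14)/28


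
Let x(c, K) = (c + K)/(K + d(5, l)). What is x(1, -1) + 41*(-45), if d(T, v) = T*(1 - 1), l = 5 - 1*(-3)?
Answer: -1845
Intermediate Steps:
l = 8 (l = 5 + 3 = 8)
d(T, v) = 0 (d(T, v) = T*0 = 0)
x(c, K) = (K + c)/K (x(c, K) = (c + K)/(K + 0) = (K + c)/K)
x(1, -1) + 41*(-45) = (-1 + 1)/(-1) + 41*(-45) = -1*0 - 1845 = 0 - 1845 = -1845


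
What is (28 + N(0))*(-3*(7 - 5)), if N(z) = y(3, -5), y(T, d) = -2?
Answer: -156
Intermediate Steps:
N(z) = -2
(28 + N(0))*(-3*(7 - 5)) = (28 - 2)*(-3*(7 - 5)) = 26*(-3*2) = 26*(-6) = -156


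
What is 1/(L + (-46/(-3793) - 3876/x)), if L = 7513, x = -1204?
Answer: 1141693/8581228772 ≈ 0.00013305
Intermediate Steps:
1/(L + (-46/(-3793) - 3876/x)) = 1/(7513 + (-46/(-3793) - 3876/(-1204))) = 1/(7513 + (-46*(-1/3793) - 3876*(-1/1204))) = 1/(7513 + (46/3793 + 969/301)) = 1/(7513 + 3689263/1141693) = 1/(8581228772/1141693) = 1141693/8581228772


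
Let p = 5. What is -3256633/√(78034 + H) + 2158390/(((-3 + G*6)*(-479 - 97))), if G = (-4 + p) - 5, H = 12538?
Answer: 1079195/7776 - 3256633*√22643/45286 ≈ -10682.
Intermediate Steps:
G = -4 (G = (-4 + 5) - 5 = 1 - 5 = -4)
-3256633/√(78034 + H) + 2158390/(((-3 + G*6)*(-479 - 97))) = -3256633/√(78034 + 12538) + 2158390/(((-3 - 4*6)*(-479 - 97))) = -3256633*√22643/45286 + 2158390/(((-3 - 24)*(-576))) = -3256633*√22643/45286 + 2158390/((-27*(-576))) = -3256633*√22643/45286 + 2158390/15552 = -3256633*√22643/45286 + 2158390*(1/15552) = -3256633*√22643/45286 + 1079195/7776 = 1079195/7776 - 3256633*√22643/45286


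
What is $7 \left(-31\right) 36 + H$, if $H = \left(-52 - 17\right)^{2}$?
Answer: $-3051$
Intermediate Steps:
$H = 4761$ ($H = \left(-69\right)^{2} = 4761$)
$7 \left(-31\right) 36 + H = 7 \left(-31\right) 36 + 4761 = \left(-217\right) 36 + 4761 = -7812 + 4761 = -3051$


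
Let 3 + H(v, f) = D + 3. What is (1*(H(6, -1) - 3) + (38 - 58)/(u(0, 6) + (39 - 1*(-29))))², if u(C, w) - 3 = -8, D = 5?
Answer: 11236/3969 ≈ 2.8309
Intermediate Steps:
u(C, w) = -5 (u(C, w) = 3 - 8 = -5)
H(v, f) = 5 (H(v, f) = -3 + (5 + 3) = -3 + 8 = 5)
(1*(H(6, -1) - 3) + (38 - 58)/(u(0, 6) + (39 - 1*(-29))))² = (1*(5 - 3) + (38 - 58)/(-5 + (39 - 1*(-29))))² = (1*2 - 20/(-5 + (39 + 29)))² = (2 - 20/(-5 + 68))² = (2 - 20/63)² = (106/63)² = 11236/3969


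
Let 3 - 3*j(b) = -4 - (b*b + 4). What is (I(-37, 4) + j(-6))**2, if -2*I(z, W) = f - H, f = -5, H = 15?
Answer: 5929/9 ≈ 658.78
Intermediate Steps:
j(b) = 11/3 + b**2/3 (j(b) = 1 - (-4 - (b*b + 4))/3 = 1 - (-4 - (b**2 + 4))/3 = 1 - (-4 - (4 + b**2))/3 = 1 - (-4 + (-4 - b**2))/3 = 1 - (-8 - b**2)/3 = 1 + (8/3 + b**2/3) = 11/3 + b**2/3)
I(z, W) = 10 (I(z, W) = -(-5 - 1*15)/2 = -(-5 - 15)/2 = -1/2*(-20) = 10)
(I(-37, 4) + j(-6))**2 = (10 + (11/3 + (1/3)*(-6)**2))**2 = (10 + (11/3 + (1/3)*36))**2 = (10 + (11/3 + 12))**2 = (10 + 47/3)**2 = (77/3)**2 = 5929/9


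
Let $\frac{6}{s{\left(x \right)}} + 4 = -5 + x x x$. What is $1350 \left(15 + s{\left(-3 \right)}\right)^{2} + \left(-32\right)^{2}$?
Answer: $\frac{596123}{2} \approx 2.9806 \cdot 10^{5}$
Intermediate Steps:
$s{\left(x \right)} = \frac{6}{-9 + x^{3}}$ ($s{\left(x \right)} = \frac{6}{-4 + \left(-5 + x x x\right)} = \frac{6}{-4 + \left(-5 + x^{2} x\right)} = \frac{6}{-4 + \left(-5 + x^{3}\right)} = \frac{6}{-9 + x^{3}}$)
$1350 \left(15 + s{\left(-3 \right)}\right)^{2} + \left(-32\right)^{2} = 1350 \left(15 + \frac{6}{-9 + \left(-3\right)^{3}}\right)^{2} + \left(-32\right)^{2} = 1350 \left(15 + \frac{6}{-9 - 27}\right)^{2} + 1024 = 1350 \left(15 + \frac{6}{-36}\right)^{2} + 1024 = 1350 \left(15 + 6 \left(- \frac{1}{36}\right)\right)^{2} + 1024 = 1350 \left(15 - \frac{1}{6}\right)^{2} + 1024 = 1350 \left(\frac{89}{6}\right)^{2} + 1024 = 1350 \cdot \frac{7921}{36} + 1024 = \frac{594075}{2} + 1024 = \frac{596123}{2}$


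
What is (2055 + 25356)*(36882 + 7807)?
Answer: 1224970179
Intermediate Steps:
(2055 + 25356)*(36882 + 7807) = 27411*44689 = 1224970179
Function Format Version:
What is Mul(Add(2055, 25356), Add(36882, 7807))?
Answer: 1224970179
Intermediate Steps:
Mul(Add(2055, 25356), Add(36882, 7807)) = Mul(27411, 44689) = 1224970179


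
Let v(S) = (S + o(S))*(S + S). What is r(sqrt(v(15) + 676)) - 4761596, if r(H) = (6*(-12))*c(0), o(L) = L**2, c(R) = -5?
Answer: -4761236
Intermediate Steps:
v(S) = 2*S*(S + S**2) (v(S) = (S + S**2)*(S + S) = (S + S**2)*(2*S) = 2*S*(S + S**2))
r(H) = 360 (r(H) = (6*(-12))*(-5) = -72*(-5) = 360)
r(sqrt(v(15) + 676)) - 4761596 = 360 - 4761596 = -4761236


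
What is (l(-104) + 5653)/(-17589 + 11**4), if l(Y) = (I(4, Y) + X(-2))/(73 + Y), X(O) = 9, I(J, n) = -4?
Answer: -87619/45694 ≈ -1.9175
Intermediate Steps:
l(Y) = 5/(73 + Y) (l(Y) = (-4 + 9)/(73 + Y) = 5/(73 + Y))
(l(-104) + 5653)/(-17589 + 11**4) = (5/(73 - 104) + 5653)/(-17589 + 11**4) = (5/(-31) + 5653)/(-17589 + 14641) = (5*(-1/31) + 5653)/(-2948) = (-5/31 + 5653)*(-1/2948) = (175238/31)*(-1/2948) = -87619/45694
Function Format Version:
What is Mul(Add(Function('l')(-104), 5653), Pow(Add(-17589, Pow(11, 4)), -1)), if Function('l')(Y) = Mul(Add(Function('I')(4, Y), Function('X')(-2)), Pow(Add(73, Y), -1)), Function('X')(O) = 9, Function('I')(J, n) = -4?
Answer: Rational(-87619, 45694) ≈ -1.9175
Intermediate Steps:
Function('l')(Y) = Mul(5, Pow(Add(73, Y), -1)) (Function('l')(Y) = Mul(Add(-4, 9), Pow(Add(73, Y), -1)) = Mul(5, Pow(Add(73, Y), -1)))
Mul(Add(Function('l')(-104), 5653), Pow(Add(-17589, Pow(11, 4)), -1)) = Mul(Add(Mul(5, Pow(Add(73, -104), -1)), 5653), Pow(Add(-17589, Pow(11, 4)), -1)) = Mul(Add(Mul(5, Pow(-31, -1)), 5653), Pow(Add(-17589, 14641), -1)) = Mul(Add(Mul(5, Rational(-1, 31)), 5653), Pow(-2948, -1)) = Mul(Add(Rational(-5, 31), 5653), Rational(-1, 2948)) = Mul(Rational(175238, 31), Rational(-1, 2948)) = Rational(-87619, 45694)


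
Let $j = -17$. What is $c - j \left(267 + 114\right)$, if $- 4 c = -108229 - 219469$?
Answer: $\frac{176803}{2} \approx 88402.0$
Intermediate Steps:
$c = \frac{163849}{2}$ ($c = - \frac{-108229 - 219469}{4} = \left(- \frac{1}{4}\right) \left(-327698\right) = \frac{163849}{2} \approx 81925.0$)
$c - j \left(267 + 114\right) = \frac{163849}{2} - - 17 \left(267 + 114\right) = \frac{163849}{2} - \left(-17\right) 381 = \frac{163849}{2} - -6477 = \frac{163849}{2} + 6477 = \frac{176803}{2}$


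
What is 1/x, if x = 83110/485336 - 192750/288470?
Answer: -7000243796/3478688615 ≈ -2.0123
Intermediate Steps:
x = -3478688615/7000243796 (x = 83110*(1/485336) - 192750*1/288470 = 41555/242668 - 19275/28847 = -3478688615/7000243796 ≈ -0.49694)
1/x = 1/(-3478688615/7000243796) = -7000243796/3478688615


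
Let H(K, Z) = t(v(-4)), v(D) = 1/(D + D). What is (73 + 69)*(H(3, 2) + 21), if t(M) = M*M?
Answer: 95495/32 ≈ 2984.2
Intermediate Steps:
v(D) = 1/(2*D)
t(M) = M²
H(K, Z) = 1/64 (H(K, Z) = ((½)/(-4))² = ((½)*(-¼))² = (-⅛)² = 1/64)
(73 + 69)*(H(3, 2) + 21) = (73 + 69)*(1/64 + 21) = 142*(1345/64) = 95495/32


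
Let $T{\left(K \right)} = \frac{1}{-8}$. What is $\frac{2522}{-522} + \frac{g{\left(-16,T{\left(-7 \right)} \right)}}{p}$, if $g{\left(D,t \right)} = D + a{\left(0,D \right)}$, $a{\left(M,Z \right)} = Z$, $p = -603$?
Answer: $- \frac{27853}{5829} \approx -4.7784$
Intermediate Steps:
$T{\left(K \right)} = - \frac{1}{8}$
$g{\left(D,t \right)} = 2 D$ ($g{\left(D,t \right)} = D + D = 2 D$)
$\frac{2522}{-522} + \frac{g{\left(-16,T{\left(-7 \right)} \right)}}{p} = \frac{2522}{-522} + \frac{2 \left(-16\right)}{-603} = 2522 \left(- \frac{1}{522}\right) - - \frac{32}{603} = - \frac{1261}{261} + \frac{32}{603} = - \frac{27853}{5829}$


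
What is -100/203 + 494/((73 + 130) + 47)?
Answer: 37641/25375 ≈ 1.4834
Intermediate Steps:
-100/203 + 494/((73 + 130) + 47) = -100*1/203 + 494/(203 + 47) = -100/203 + 494/250 = -100/203 + 494*(1/250) = -100/203 + 247/125 = 37641/25375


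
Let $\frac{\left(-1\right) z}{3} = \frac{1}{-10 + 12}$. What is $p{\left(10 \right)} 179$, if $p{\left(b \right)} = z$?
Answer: $- \frac{537}{2} \approx -268.5$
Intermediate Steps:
$z = - \frac{3}{2}$ ($z = - \frac{3}{-10 + 12} = - \frac{3}{2} \approx -1.5$)
$p{\left(b \right)} = - \frac{3}{2}$
$p{\left(10 \right)} 179 = \left(- \frac{3}{2}\right) 179 = - \frac{537}{2}$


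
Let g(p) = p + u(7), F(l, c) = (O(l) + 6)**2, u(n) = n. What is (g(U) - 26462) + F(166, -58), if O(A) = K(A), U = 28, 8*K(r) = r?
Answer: -411383/16 ≈ -25711.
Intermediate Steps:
K(r) = r/8
O(A) = A/8
F(l, c) = (6 + l/8)**2 (F(l, c) = (l/8 + 6)**2 = (6 + l/8)**2)
g(p) = 7 + p (g(p) = p + 7 = 7 + p)
(g(U) - 26462) + F(166, -58) = ((7 + 28) - 26462) + (48 + 166)**2/64 = (35 - 26462) + (1/64)*214**2 = -26427 + (1/64)*45796 = -26427 + 11449/16 = -411383/16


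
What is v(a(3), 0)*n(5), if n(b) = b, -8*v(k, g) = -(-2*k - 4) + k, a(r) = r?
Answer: -65/8 ≈ -8.1250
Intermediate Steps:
v(k, g) = -½ - 3*k/8 (v(k, g) = -(-(-2*k - 4) + k)/8 = -(-(-4 - 2*k) + k)/8 = -((4 + 2*k) + k)/8 = -(4 + 3*k)/8 = -½ - 3*k/8)
v(a(3), 0)*n(5) = (-½ - 3/8*3)*5 = (-½ - 9/8)*5 = -13/8*5 = -65/8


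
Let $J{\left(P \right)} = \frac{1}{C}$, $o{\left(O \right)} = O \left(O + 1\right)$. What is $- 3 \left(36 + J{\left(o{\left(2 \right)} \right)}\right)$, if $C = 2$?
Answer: $- \frac{219}{2} \approx -109.5$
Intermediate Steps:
$o{\left(O \right)} = O \left(1 + O\right)$
$J{\left(P \right)} = \frac{1}{2}$
$- 3 \left(36 + J{\left(o{\left(2 \right)} \right)}\right) = - 3 \left(36 + \frac{1}{2}\right) = \left(-3\right) \frac{73}{2} = - \frac{219}{2}$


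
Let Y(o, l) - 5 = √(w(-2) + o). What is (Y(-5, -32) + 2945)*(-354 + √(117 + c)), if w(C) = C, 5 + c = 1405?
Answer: -(354 - √1517)*(2950 + I*√7) ≈ -9.294e+5 - 833.55*I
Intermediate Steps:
c = 1400 (c = -5 + 1405 = 1400)
Y(o, l) = 5 + √(-2 + o)
(Y(-5, -32) + 2945)*(-354 + √(117 + c)) = ((5 + √(-2 - 5)) + 2945)*(-354 + √(117 + 1400)) = ((5 + √(-7)) + 2945)*(-354 + √1517) = ((5 + I*√7) + 2945)*(-354 + √1517) = (2950 + I*√7)*(-354 + √1517) = (-354 + √1517)*(2950 + I*√7)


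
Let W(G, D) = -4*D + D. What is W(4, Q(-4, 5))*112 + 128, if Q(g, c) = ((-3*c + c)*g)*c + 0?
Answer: -67072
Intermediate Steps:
Q(g, c) = -2*g*c² (Q(g, c) = ((-2*c)*g)*c + 0 = (-2*c*g)*c + 0 = -2*g*c² + 0 = -2*g*c²)
W(G, D) = -3*D
W(4, Q(-4, 5))*112 + 128 = -(-6)*(-4)*5²*112 + 128 = -(-6)*(-4)*25*112 + 128 = -3*200*112 + 128 = -600*112 + 128 = -67200 + 128 = -67072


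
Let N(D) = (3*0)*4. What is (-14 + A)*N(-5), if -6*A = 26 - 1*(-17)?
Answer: 0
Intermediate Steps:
A = -43/6 (A = -(26 - 1*(-17))/6 = -(26 + 17)/6 = -⅙*43 = -43/6 ≈ -7.1667)
N(D) = 0 (N(D) = 0*4 = 0)
(-14 + A)*N(-5) = (-14 - 43/6)*0 = -127/6*0 = 0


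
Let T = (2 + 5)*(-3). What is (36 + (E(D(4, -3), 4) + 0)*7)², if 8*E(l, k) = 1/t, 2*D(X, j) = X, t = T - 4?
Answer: 51739249/40000 ≈ 1293.5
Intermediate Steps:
T = -21 (T = 7*(-3) = -21)
t = -25 (t = -21 - 4 = -25)
D(X, j) = X/2
E(l, k) = -1/200 (E(l, k) = (⅛)/(-25) = (⅛)*(-1/25) = -1/200)
(36 + (E(D(4, -3), 4) + 0)*7)² = (36 + (-1/200 + 0)*7)² = (36 - 1/200*7)² = (36 - 7/200)² = (7193/200)² = 51739249/40000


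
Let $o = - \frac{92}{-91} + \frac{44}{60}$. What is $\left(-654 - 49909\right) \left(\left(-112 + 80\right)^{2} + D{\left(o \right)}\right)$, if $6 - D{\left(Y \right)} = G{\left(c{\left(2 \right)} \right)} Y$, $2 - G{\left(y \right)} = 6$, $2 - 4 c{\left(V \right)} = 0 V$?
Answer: $- \frac{71570611862}{1365} \approx -5.2433 \cdot 10^{7}$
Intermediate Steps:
$o = \frac{2381}{1365}$ ($o = \left(-92\right) \left(- \frac{1}{91}\right) + 44 \cdot \frac{1}{60} = \frac{92}{91} + \frac{11}{15} = \frac{2381}{1365} \approx 1.7443$)
$c{\left(V \right)} = \frac{1}{2}$ ($c{\left(V \right)} = \frac{1}{2} - \frac{0 V}{4} = \frac{1}{2} - 0 = \frac{1}{2} + 0 = \frac{1}{2}$)
$G{\left(y \right)} = -4$ ($G{\left(y \right)} = 2 - 6 = -4$)
$D{\left(Y \right)} = 6 + 4 Y$ ($D{\left(Y \right)} = 6 - - 4 Y = 6 + 4 Y$)
$\left(-654 - 49909\right) \left(\left(-112 + 80\right)^{2} + D{\left(o \right)}\right) = \left(-654 - 49909\right) \left(\left(-112 + 80\right)^{2} + \left(6 + 4 \cdot \frac{2381}{1365}\right)\right) = - 50563 \left(\left(-32\right)^{2} + \left(6 + \frac{9524}{1365}\right)\right) = - 50563 \left(1024 + \frac{17714}{1365}\right) = \left(-50563\right) \frac{1415474}{1365} = - \frac{71570611862}{1365}$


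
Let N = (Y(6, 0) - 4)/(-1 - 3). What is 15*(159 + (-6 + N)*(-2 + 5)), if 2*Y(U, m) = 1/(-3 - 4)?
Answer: 121005/56 ≈ 2160.8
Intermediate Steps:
Y(U, m) = -1/14 (Y(U, m) = 1/(2*(-3 - 4)) = (½)/(-7) = (½)*(-⅐) = -1/14)
N = 57/56 (N = (-1/14 - 4)/(-1 - 3) = -57/14/(-4) = -57/14*(-¼) = 57/56 ≈ 1.0179)
15*(159 + (-6 + N)*(-2 + 5)) = 15*(159 + (-6 + 57/56)*(-2 + 5)) = 15*(159 - 279/56*3) = 15*(159 - 837/56) = 15*(8067/56) = 121005/56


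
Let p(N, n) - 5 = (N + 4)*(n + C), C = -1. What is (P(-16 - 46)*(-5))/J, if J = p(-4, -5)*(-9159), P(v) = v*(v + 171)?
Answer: -6758/9159 ≈ -0.73785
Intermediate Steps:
p(N, n) = 5 + (-1 + n)*(4 + N) (p(N, n) = 5 + (N + 4)*(n - 1) = 5 + (4 + N)*(-1 + n) = 5 + (-1 + n)*(4 + N))
P(v) = v*(171 + v)
J = -45795 (J = (1 - 1*(-4) + 4*(-5) - 4*(-5))*(-9159) = (1 + 4 - 20 + 20)*(-9159) = 5*(-9159) = -45795)
(P(-16 - 46)*(-5))/J = (((-16 - 46)*(171 + (-16 - 46)))*(-5))/(-45795) = (-62*(171 - 62)*(-5))*(-1/45795) = (-62*109*(-5))*(-1/45795) = -6758*(-5)*(-1/45795) = 33790*(-1/45795) = -6758/9159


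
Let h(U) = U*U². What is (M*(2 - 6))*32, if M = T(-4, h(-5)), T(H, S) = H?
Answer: 512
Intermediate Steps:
h(U) = U³
M = -4
(M*(2 - 6))*32 = -4*(2 - 6)*32 = -4*(-4)*32 = 16*32 = 512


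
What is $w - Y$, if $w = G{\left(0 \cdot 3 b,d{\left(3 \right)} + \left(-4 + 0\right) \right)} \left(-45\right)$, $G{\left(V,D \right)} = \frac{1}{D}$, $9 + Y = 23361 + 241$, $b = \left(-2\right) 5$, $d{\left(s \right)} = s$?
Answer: $-23548$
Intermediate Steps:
$b = -10$
$Y = 23593$ ($Y = -9 + \left(23361 + 241\right) = -9 + 23602 = 23593$)
$w = 45$ ($w = \frac{1}{3 + \left(-4 + 0\right)} \left(-45\right) = \frac{1}{3 - 4} \left(-45\right) = \frac{1}{-1} \left(-45\right) = \left(-1\right) \left(-45\right) = 45$)
$w - Y = 45 - 23593 = -23548$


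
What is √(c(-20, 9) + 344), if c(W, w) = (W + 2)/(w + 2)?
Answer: √41426/11 ≈ 18.503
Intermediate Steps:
c(W, w) = (2 + W)/(2 + w)
√(c(-20, 9) + 344) = √((2 - 20)/(2 + 9) + 344) = √(-18/11 + 344) = √(3766/11) = √41426/11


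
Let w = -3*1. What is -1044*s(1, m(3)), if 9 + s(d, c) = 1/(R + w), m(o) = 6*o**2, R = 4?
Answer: 8352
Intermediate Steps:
w = -3
s(d, c) = -8 (s(d, c) = -9 + 1/(4 - 3) = -9 + 1/1 = -9 + 1 = -8)
-1044*s(1, m(3)) = -1044*(-8) = 8352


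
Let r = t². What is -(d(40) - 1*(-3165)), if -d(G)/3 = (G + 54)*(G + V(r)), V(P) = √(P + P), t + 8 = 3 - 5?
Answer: 8115 + 2820*√2 ≈ 12103.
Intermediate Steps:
t = -10 (t = -8 + (3 - 5) = -8 - 2 = -10)
r = 100 (r = (-10)² = 100)
V(P) = √2*√P (V(P) = √(2*P) = √2*√P)
d(G) = -3*(54 + G)*(G + 10*√2) (d(G) = -3*(G + 54)*(G + √2*√100) = -3*(54 + G)*(G + √2*10) = -3*(54 + G)*(G + 10*√2))
-(d(40) - 1*(-3165)) = -((-1620*√2 - 162*40 - 3*40² - 30*40*√2) - 1*(-3165)) = -((-1620*√2 - 6480 - 3*1600 - 1200*√2) + 3165) = -((-1620*√2 - 6480 - 4800 - 1200*√2) + 3165) = -((-11280 - 2820*√2) + 3165) = -(-8115 - 2820*√2) = 8115 + 2820*√2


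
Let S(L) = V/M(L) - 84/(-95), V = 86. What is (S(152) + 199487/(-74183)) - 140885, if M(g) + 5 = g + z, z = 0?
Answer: -145953276600736/1035965595 ≈ -1.4089e+5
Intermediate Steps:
M(g) = -5 + g (M(g) = -5 + (g + 0) = -5 + g)
S(L) = 84/95 + 86/(-5 + L) (S(L) = 86/(-5 + L) - 84/(-95) = 86/(-5 + L) - 84*(-1/95) = 86/(-5 + L) + 84/95 = 84/95 + 86/(-5 + L))
(S(152) + 199487/(-74183)) - 140885 = (2*(3875 + 42*152)/(95*(-5 + 152)) + 199487/(-74183)) - 140885 = ((2/95)*(3875 + 6384)/147 + 199487*(-1/74183)) - 140885 = ((2/95)*(1/147)*10259 - 199487/74183) - 140885 = (20518/13965 - 199487/74183) - 140885 = -1263749161/1035965595 - 140885 = -145953276600736/1035965595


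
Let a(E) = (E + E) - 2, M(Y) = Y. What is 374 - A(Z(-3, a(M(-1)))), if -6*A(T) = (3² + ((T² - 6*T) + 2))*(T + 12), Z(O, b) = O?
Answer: 431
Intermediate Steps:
a(E) = -2 + 2*E (a(E) = 2*E - 2 = -2 + 2*E)
A(T) = -(12 + T)*(11 + T² - 6*T)/6 (A(T) = -(3² + ((T² - 6*T) + 2))*(T + 12)/6 = -(9 + (2 + T² - 6*T))*(12 + T)/6 = -(11 + T² - 6*T)*(12 + T)/6 = -(12 + T)*(11 + T² - 6*T)/6)
374 - A(Z(-3, a(M(-1)))) = 374 - (-22 - 1*(-3)² - ⅙*(-3)³ + (61/6)*(-3)) = 374 - (-22 - 1*9 - ⅙*(-27) - 61/2) = 374 - (-22 - 9 + 9/2 - 61/2) = 374 - 1*(-57) = 374 + 57 = 431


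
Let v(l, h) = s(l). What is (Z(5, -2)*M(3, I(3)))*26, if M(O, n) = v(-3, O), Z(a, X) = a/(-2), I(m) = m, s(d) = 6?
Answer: -390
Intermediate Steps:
v(l, h) = 6
Z(a, X) = -a/2 (Z(a, X) = a*(-½) = -a/2)
M(O, n) = 6
(Z(5, -2)*M(3, I(3)))*26 = (-½*5*6)*26 = -5/2*6*26 = -15*26 = -390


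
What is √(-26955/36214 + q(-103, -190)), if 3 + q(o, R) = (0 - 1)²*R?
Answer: I*√254086730998/36214 ≈ 13.919*I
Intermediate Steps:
q(o, R) = -3 + R (q(o, R) = -3 + (0 - 1)²*R = -3 + (-1)²*R = -3 + 1*R = -3 + R)
√(-26955/36214 + q(-103, -190)) = √(-26955/36214 + (-3 - 190)) = √(-26955*1/36214 - 193) = √(-26955/36214 - 193) = √(-7016257/36214) = I*√254086730998/36214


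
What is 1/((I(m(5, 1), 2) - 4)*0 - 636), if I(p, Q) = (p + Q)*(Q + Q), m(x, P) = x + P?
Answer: -1/636 ≈ -0.0015723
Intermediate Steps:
m(x, P) = P + x
I(p, Q) = 2*Q*(Q + p) (I(p, Q) = (Q + p)*(2*Q) = 2*Q*(Q + p))
1/((I(m(5, 1), 2) - 4)*0 - 636) = 1/((2*2*(2 + (1 + 5)) - 4)*0 - 636) = 1/((2*2*(2 + 6) - 4)*0 - 636) = 1/((2*2*8 - 4)*0 - 636) = 1/((32 - 4)*0 - 636) = 1/(28*0 - 636) = 1/(0 - 636) = 1/(-636) = -1/636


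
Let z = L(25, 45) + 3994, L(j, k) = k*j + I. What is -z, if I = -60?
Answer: -5059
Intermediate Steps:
L(j, k) = -60 + j*k (L(j, k) = k*j - 60 = j*k - 60 = -60 + j*k)
z = 5059 (z = (-60 + 25*45) + 3994 = (-60 + 1125) + 3994 = 1065 + 3994 = 5059)
-z = -1*5059 = -5059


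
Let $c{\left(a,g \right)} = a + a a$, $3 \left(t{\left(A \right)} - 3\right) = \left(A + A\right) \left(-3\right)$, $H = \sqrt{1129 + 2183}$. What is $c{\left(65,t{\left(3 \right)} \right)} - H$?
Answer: $4290 - 12 \sqrt{23} \approx 4232.5$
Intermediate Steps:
$H = 12 \sqrt{23}$ ($H = \sqrt{3312} = 12 \sqrt{23} \approx 57.55$)
$t{\left(A \right)} = 3 - 2 A$ ($t{\left(A \right)} = 3 + \frac{\left(A + A\right) \left(-3\right)}{3} = 3 + \frac{2 A \left(-3\right)}{3} = 3 + \frac{\left(-6\right) A}{3} = 3 - 2 A$)
$c{\left(a,g \right)} = a + a^{2}$
$c{\left(65,t{\left(3 \right)} \right)} - H = 65 \left(1 + 65\right) - 12 \sqrt{23} = 65 \cdot 66 - 12 \sqrt{23} = 4290 - 12 \sqrt{23}$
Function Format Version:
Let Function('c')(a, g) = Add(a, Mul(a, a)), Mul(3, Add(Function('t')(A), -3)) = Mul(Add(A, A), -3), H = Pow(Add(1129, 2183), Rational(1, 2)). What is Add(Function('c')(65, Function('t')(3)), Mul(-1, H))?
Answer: Add(4290, Mul(-12, Pow(23, Rational(1, 2)))) ≈ 4232.5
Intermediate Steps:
H = Mul(12, Pow(23, Rational(1, 2))) (H = Pow(3312, Rational(1, 2)) = Mul(12, Pow(23, Rational(1, 2))) ≈ 57.550)
Function('t')(A) = Add(3, Mul(-2, A)) (Function('t')(A) = Add(3, Mul(Rational(1, 3), Mul(Add(A, A), -3))) = Add(3, Mul(Rational(1, 3), Mul(Mul(2, A), -3))) = Add(3, Mul(Rational(1, 3), Mul(-6, A))) = Add(3, Mul(-2, A)))
Function('c')(a, g) = Add(a, Pow(a, 2))
Add(Function('c')(65, Function('t')(3)), Mul(-1, H)) = Add(Mul(65, Add(1, 65)), Mul(-1, Mul(12, Pow(23, Rational(1, 2))))) = Add(Mul(65, 66), Mul(-12, Pow(23, Rational(1, 2)))) = Add(4290, Mul(-12, Pow(23, Rational(1, 2))))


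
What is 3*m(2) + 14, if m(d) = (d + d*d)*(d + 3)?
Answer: 104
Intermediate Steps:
m(d) = (3 + d)*(d + d²) (m(d) = (d + d²)*(3 + d) = (3 + d)*(d + d²))
3*m(2) + 14 = 3*(2*(3 + 2² + 4*2)) + 14 = 3*(2*(3 + 4 + 8)) + 14 = 3*(2*15) + 14 = 3*30 + 14 = 90 + 14 = 104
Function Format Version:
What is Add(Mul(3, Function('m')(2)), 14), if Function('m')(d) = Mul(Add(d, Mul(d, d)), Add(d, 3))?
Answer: 104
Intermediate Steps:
Function('m')(d) = Mul(Add(3, d), Add(d, Pow(d, 2))) (Function('m')(d) = Mul(Add(d, Pow(d, 2)), Add(3, d)) = Mul(Add(3, d), Add(d, Pow(d, 2))))
Add(Mul(3, Function('m')(2)), 14) = Add(Mul(3, Mul(2, Add(3, Pow(2, 2), Mul(4, 2)))), 14) = Add(Mul(3, Mul(2, Add(3, 4, 8))), 14) = Add(Mul(3, Mul(2, 15)), 14) = Add(Mul(3, 30), 14) = Add(90, 14) = 104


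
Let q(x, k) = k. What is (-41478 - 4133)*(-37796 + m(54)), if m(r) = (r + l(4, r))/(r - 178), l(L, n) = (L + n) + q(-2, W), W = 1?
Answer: 213770410187/124 ≈ 1.7240e+9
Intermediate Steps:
l(L, n) = 1 + L + n (l(L, n) = (L + n) + 1 = 1 + L + n)
m(r) = (5 + 2*r)/(-178 + r) (m(r) = (r + (1 + 4 + r))/(r - 178) = (r + (5 + r))/(-178 + r) = (5 + 2*r)/(-178 + r))
(-41478 - 4133)*(-37796 + m(54)) = (-41478 - 4133)*(-37796 + (5 + 2*54)/(-178 + 54)) = -45611*(-37796 + (5 + 108)/(-124)) = -45611*(-37796 - 1/124*113) = -45611*(-37796 - 113/124) = -45611*(-4686817/124) = 213770410187/124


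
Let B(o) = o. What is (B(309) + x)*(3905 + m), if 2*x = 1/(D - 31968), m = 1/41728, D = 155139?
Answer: 4134512450221013/3426452992 ≈ 1.2066e+6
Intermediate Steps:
m = 1/41728 ≈ 2.3965e-5
x = 1/246342 (x = 1/(2*(155139 - 31968)) = (½)/123171 = (½)*(1/123171) = 1/246342 ≈ 4.0594e-6)
(B(309) + x)*(3905 + m) = (309 + 1/246342)*(3905 + 1/41728) = (76119679/246342)*(162947841/41728) = 4134512450221013/3426452992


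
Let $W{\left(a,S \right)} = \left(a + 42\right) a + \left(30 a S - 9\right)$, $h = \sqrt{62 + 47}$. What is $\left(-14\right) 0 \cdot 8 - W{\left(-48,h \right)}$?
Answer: $-279 + 1440 \sqrt{109} \approx 14755.0$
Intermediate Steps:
$h = \sqrt{109} \approx 10.44$
$W{\left(a,S \right)} = -9 + a \left(42 + a\right) + 30 S a$ ($W{\left(a,S \right)} = \left(42 + a\right) a + \left(30 S a - 9\right) = a \left(42 + a\right) + \left(-9 + 30 S a\right) = -9 + a \left(42 + a\right) + 30 S a$)
$\left(-14\right) 0 \cdot 8 - W{\left(-48,h \right)} = \left(-14\right) 0 \cdot 8 - \left(-9 + \left(-48\right)^{2} + 42 \left(-48\right) + 30 \sqrt{109} \left(-48\right)\right) = 0 \cdot 8 - \left(-9 + 2304 - 2016 - 1440 \sqrt{109}\right) = 0 - \left(279 - 1440 \sqrt{109}\right) = -279 + 1440 \sqrt{109}$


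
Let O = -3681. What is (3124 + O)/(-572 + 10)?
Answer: 557/562 ≈ 0.99110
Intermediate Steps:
(3124 + O)/(-572 + 10) = (3124 - 3681)/(-572 + 10) = -557/(-562) = -557*(-1/562) = 557/562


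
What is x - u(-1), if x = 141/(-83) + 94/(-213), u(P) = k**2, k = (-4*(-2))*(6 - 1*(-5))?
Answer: -136944011/17679 ≈ -7746.1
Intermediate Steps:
k = 88 (k = 8*(6 + 5) = 8*11 = 88)
u(P) = 7744 (u(P) = 88**2 = 7744)
x = -37835/17679 (x = 141*(-1/83) + 94*(-1/213) = -141/83 - 94/213 = -37835/17679 ≈ -2.1401)
x - u(-1) = -37835/17679 - 1*7744 = -37835/17679 - 7744 = -136944011/17679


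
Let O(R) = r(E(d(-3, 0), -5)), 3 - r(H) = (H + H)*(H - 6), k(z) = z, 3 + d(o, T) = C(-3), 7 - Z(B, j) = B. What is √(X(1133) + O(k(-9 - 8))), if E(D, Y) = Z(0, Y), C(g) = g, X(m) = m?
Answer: √1122 ≈ 33.496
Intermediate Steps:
Z(B, j) = 7 - B
d(o, T) = -6 (d(o, T) = -3 - 3 = -6)
E(D, Y) = 7 (E(D, Y) = 7 - 1*0 = 7 + 0 = 7)
r(H) = 3 - 2*H*(-6 + H) (r(H) = 3 - (H + H)*(H - 6) = 3 - 2*H*(-6 + H))
O(R) = -11 (O(R) = 3 - 2*7² + 12*7 = 3 - 2*49 + 84 = 3 - 98 + 84 = -11)
√(X(1133) + O(k(-9 - 8))) = √(1133 - 11) = √1122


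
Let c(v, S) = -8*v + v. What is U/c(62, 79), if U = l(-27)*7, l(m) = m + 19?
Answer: 4/31 ≈ 0.12903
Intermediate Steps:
c(v, S) = -7*v
l(m) = 19 + m
U = -56 (U = (19 - 27)*7 = -8*7 = -56)
U/c(62, 79) = -56/((-7*62)) = -56/(-434) = -56*(-1/434) = 4/31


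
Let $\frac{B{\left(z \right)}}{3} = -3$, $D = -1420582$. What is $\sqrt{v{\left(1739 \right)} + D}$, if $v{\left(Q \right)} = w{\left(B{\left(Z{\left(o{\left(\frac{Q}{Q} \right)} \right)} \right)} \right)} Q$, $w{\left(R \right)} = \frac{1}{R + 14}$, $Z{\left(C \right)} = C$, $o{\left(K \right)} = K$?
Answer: $\frac{3 i \sqrt{3945095}}{5} \approx 1191.7 i$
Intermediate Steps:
$B{\left(z \right)} = -9$ ($B{\left(z \right)} = 3 \left(-3\right) = -9$)
$w{\left(R \right)} = \frac{1}{14 + R}$
$v{\left(Q \right)} = \frac{Q}{5}$ ($v{\left(Q \right)} = \frac{Q}{14 - 9} = \frac{Q}{5}$)
$\sqrt{v{\left(1739 \right)} + D} = \sqrt{\frac{1}{5} \cdot 1739 - 1420582} = \sqrt{\frac{1739}{5} - 1420582} = \sqrt{- \frac{7101171}{5}} = \frac{3 i \sqrt{3945095}}{5}$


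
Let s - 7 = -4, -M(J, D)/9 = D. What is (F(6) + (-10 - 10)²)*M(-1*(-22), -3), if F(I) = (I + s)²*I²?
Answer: 89532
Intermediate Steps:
M(J, D) = -9*D
s = 3 (s = 7 - 4 = 3)
F(I) = I²*(3 + I)² (F(I) = (I + 3)²*I² = (3 + I)²*I² = I²*(3 + I)²)
(F(6) + (-10 - 10)²)*M(-1*(-22), -3) = (6²*(3 + 6)² + (-10 - 10)²)*(-9*(-3)) = (36*9² + (-20)²)*27 = (36*81 + 400)*27 = (2916 + 400)*27 = 3316*27 = 89532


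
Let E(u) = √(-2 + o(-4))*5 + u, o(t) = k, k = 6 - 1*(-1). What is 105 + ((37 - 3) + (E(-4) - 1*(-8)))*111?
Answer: 4323 + 555*√5 ≈ 5564.0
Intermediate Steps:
k = 7 (k = 6 + 1 = 7)
o(t) = 7
E(u) = u + 5*√5 (E(u) = √(-2 + 7)*5 + u = √5*5 + u = 5*√5 + u = u + 5*√5)
105 + ((37 - 3) + (E(-4) - 1*(-8)))*111 = 105 + ((37 - 3) + ((-4 + 5*√5) - 1*(-8)))*111 = 105 + (34 + ((-4 + 5*√5) + 8))*111 = 105 + (34 + (4 + 5*√5))*111 = 105 + (38 + 5*√5)*111 = 105 + (4218 + 555*√5) = 4323 + 555*√5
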